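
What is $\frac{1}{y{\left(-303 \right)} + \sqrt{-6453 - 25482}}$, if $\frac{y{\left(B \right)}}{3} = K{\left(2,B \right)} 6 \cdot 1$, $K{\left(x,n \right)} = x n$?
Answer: $- \frac{3636}{39672133} - \frac{i \sqrt{31935}}{119016399} \approx -9.1651 \cdot 10^{-5} - 1.5015 \cdot 10^{-6} i$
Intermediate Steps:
$K{\left(x,n \right)} = n x$
$y{\left(B \right)} = 36 B$ ($y{\left(B \right)} = 3 B 2 \cdot 6 \cdot 1 = 3 \cdot 2 B 6 \cdot 1 = 3 \cdot 12 B 1 = 3 \cdot 12 B = 36 B$)
$\frac{1}{y{\left(-303 \right)} + \sqrt{-6453 - 25482}} = \frac{1}{36 \left(-303\right) + \sqrt{-6453 - 25482}} = \frac{1}{-10908 + \sqrt{-31935}} = \frac{1}{-10908 + i \sqrt{31935}}$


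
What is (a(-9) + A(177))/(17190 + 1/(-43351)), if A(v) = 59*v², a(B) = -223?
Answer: 80120797988/745203689 ≈ 107.52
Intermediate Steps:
(a(-9) + A(177))/(17190 + 1/(-43351)) = (-223 + 59*177²)/(17190 + 1/(-43351)) = (-223 + 59*31329)/(17190 - 1/43351) = (-223 + 1848411)/(745203689/43351) = 1848188*(43351/745203689) = 80120797988/745203689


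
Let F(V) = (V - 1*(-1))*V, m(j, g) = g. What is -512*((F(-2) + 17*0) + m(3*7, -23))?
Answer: 10752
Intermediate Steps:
F(V) = V*(1 + V) (F(V) = (V + 1)*V = (1 + V)*V = V*(1 + V))
-512*((F(-2) + 17*0) + m(3*7, -23)) = -512*((-2*(1 - 2) + 17*0) - 23) = -512*((-2*(-1) + 0) - 23) = -512*((2 + 0) - 23) = -512*(2 - 23) = -512*(-21) = 10752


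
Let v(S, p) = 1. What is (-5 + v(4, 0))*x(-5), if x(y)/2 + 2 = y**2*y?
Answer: 1016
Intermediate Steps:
x(y) = -4 + 2*y**3 (x(y) = -4 + 2*(y**2*y) = -4 + 2*y**3)
(-5 + v(4, 0))*x(-5) = (-5 + 1)*(-4 + 2*(-5)**3) = -4*(-4 + 2*(-125)) = -4*(-4 - 250) = -4*(-254) = 1016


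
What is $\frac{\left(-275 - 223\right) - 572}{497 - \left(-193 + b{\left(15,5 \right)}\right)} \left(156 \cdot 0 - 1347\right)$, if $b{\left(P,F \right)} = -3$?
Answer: $\frac{480430}{231} \approx 2079.8$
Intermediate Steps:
$\frac{\left(-275 - 223\right) - 572}{497 - \left(-193 + b{\left(15,5 \right)}\right)} \left(156 \cdot 0 - 1347\right) = \frac{\left(-275 - 223\right) - 572}{497 + \left(193 - -3\right)} \left(156 \cdot 0 - 1347\right) = \frac{-498 - 572}{497 + \left(193 + 3\right)} \left(0 - 1347\right) = - \frac{1070}{497 + 196} \left(-1347\right) = - \frac{1070}{693} \left(-1347\right) = \left(-1070\right) \frac{1}{693} \left(-1347\right) = \left(- \frac{1070}{693}\right) \left(-1347\right) = \frac{480430}{231}$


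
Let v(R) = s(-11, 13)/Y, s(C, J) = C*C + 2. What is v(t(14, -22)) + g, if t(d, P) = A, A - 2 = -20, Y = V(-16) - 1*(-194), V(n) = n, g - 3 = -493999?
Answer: -87931165/178 ≈ -4.9400e+5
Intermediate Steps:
g = -493996 (g = 3 - 493999 = -493996)
s(C, J) = 2 + C² (s(C, J) = C² + 2 = 2 + C²)
Y = 178 (Y = -16 - 1*(-194) = -16 + 194 = 178)
A = -18 (A = 2 - 20 = -18)
t(d, P) = -18
v(R) = 123/178 (v(R) = (2 + (-11)²)/178 = (2 + 121)*(1/178) = 123*(1/178) = 123/178)
v(t(14, -22)) + g = 123/178 - 493996 = -87931165/178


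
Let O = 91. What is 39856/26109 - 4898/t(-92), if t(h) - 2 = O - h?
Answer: -120508522/4830165 ≈ -24.949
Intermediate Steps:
t(h) = 93 - h (t(h) = 2 + (91 - h) = 93 - h)
39856/26109 - 4898/t(-92) = 39856/26109 - 4898/(93 - 1*(-92)) = 39856*(1/26109) - 4898/(93 + 92) = 39856/26109 - 4898/185 = -120508522/4830165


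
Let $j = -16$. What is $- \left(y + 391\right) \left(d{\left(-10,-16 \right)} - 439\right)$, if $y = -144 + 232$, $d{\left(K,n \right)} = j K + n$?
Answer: $141305$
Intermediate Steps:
$d{\left(K,n \right)} = n - 16 K$ ($d{\left(K,n \right)} = - 16 K + n = n - 16 K$)
$y = 88$
$- \left(y + 391\right) \left(d{\left(-10,-16 \right)} - 439\right) = - \left(88 + 391\right) \left(\left(-16 - -160\right) - 439\right) = - 479 \left(\left(-16 + 160\right) - 439\right) = - 479 \left(144 - 439\right) = - 479 \left(-295\right) = \left(-1\right) \left(-141305\right) = 141305$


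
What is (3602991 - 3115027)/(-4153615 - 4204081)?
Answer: -121991/2089424 ≈ -0.058385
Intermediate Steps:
(3602991 - 3115027)/(-4153615 - 4204081) = 487964/(-8357696) = 487964*(-1/8357696) = -121991/2089424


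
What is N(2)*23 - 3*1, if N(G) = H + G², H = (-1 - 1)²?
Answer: 181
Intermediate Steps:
H = 4 (H = (-2)² = 4)
N(G) = 4 + G²
N(2)*23 - 3*1 = (4 + 2²)*23 - 3*1 = (4 + 4)*23 - 3 = 8*23 - 3 = 184 - 3 = 181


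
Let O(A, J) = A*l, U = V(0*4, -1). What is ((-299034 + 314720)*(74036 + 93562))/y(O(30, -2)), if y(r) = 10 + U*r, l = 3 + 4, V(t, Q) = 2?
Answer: 1314471114/215 ≈ 6.1138e+6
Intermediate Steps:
U = 2
l = 7
O(A, J) = 7*A (O(A, J) = A*7 = 7*A)
y(r) = 10 + 2*r
((-299034 + 314720)*(74036 + 93562))/y(O(30, -2)) = ((-299034 + 314720)*(74036 + 93562))/(10 + 2*(7*30)) = (15686*167598)/(10 + 2*210) = 2628942228/(10 + 420) = 2628942228/430 = 2628942228*(1/430) = 1314471114/215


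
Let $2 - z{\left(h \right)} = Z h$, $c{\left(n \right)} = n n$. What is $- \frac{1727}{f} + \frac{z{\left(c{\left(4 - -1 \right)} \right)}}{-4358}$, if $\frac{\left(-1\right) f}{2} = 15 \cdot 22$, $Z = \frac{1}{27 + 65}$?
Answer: $\frac{15734353}{6014040} \approx 2.6163$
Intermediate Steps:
$c{\left(n \right)} = n^{2}$
$Z = \frac{1}{92} \approx 0.01087$
$z{\left(h \right)} = 2 - \frac{h}{92}$
$f = -660$ ($f = - 2 \cdot 15 \cdot 22 = \left(-2\right) 330 = -660$)
$- \frac{1727}{f} + \frac{z{\left(c{\left(4 - -1 \right)} \right)}}{-4358} = - \frac{1727}{-660} + \frac{2 - \frac{\left(4 - -1\right)^{2}}{92}}{-4358} = \left(-1727\right) \left(- \frac{1}{660}\right) + \left(2 - \frac{\left(4 + 1\right)^{2}}{92}\right) \left(- \frac{1}{4358}\right) = \frac{157}{60} + \left(2 - \frac{5^{2}}{92}\right) \left(- \frac{1}{4358}\right) = \frac{157}{60} + \left(2 - \frac{25}{92}\right) \left(- \frac{1}{4358}\right) = \frac{157}{60} + \frac{159}{92} \left(- \frac{1}{4358}\right) = \frac{157}{60} - \frac{159}{400936} = \frac{15734353}{6014040}$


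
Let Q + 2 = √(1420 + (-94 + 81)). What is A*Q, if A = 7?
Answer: -14 + 7*√1407 ≈ 248.57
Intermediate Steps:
Q = -2 + √1407 (Q = -2 + √(1420 + (-94 + 81)) = -2 + √(1420 - 13) = -2 + √1407 ≈ 35.510)
A*Q = 7*(-2 + √1407) = -14 + 7*√1407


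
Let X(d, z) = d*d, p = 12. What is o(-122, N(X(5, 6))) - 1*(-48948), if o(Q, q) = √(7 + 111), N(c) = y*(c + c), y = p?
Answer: 48948 + √118 ≈ 48959.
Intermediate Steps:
X(d, z) = d²
y = 12
N(c) = 24*c (N(c) = 12*(c + c) = 12*(2*c) = 24*c)
o(Q, q) = √118
o(-122, N(X(5, 6))) - 1*(-48948) = √118 - 1*(-48948) = √118 + 48948 = 48948 + √118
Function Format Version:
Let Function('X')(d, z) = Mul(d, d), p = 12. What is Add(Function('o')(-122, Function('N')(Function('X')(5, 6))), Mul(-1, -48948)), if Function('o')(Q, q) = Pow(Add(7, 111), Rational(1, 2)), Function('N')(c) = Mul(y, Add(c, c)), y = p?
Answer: Add(48948, Pow(118, Rational(1, 2))) ≈ 48959.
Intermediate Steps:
Function('X')(d, z) = Pow(d, 2)
y = 12
Function('N')(c) = Mul(24, c) (Function('N')(c) = Mul(12, Add(c, c)) = Mul(12, Mul(2, c)) = Mul(24, c))
Function('o')(Q, q) = Pow(118, Rational(1, 2))
Add(Function('o')(-122, Function('N')(Function('X')(5, 6))), Mul(-1, -48948)) = Add(Pow(118, Rational(1, 2)), Mul(-1, -48948)) = Add(Pow(118, Rational(1, 2)), 48948) = Add(48948, Pow(118, Rational(1, 2)))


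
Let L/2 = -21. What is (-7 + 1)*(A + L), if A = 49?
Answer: -42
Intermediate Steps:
L = -42 (L = 2*(-21) = -42)
(-7 + 1)*(A + L) = (-7 + 1)*(49 - 42) = -6*7 = -42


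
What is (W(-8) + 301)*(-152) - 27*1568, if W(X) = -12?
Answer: -86264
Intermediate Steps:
(W(-8) + 301)*(-152) - 27*1568 = (-12 + 301)*(-152) - 27*1568 = 289*(-152) - 1*42336 = -43928 - 42336 = -86264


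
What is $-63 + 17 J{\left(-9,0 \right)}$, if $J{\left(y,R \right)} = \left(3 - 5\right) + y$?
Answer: $-250$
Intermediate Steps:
$J{\left(y,R \right)} = -2 + y$
$-63 + 17 J{\left(-9,0 \right)} = -63 + 17 \left(-2 - 9\right) = -63 + 17 \left(-11\right) = -63 - 187 = -250$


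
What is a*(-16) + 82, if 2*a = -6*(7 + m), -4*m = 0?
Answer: 418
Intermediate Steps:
m = 0 (m = -¼*0 = 0)
a = -21 (a = (-6*(7 + 0))/2 = (-6*7)/2 = (½)*(-42) = -21)
a*(-16) + 82 = -21*(-16) + 82 = 336 + 82 = 418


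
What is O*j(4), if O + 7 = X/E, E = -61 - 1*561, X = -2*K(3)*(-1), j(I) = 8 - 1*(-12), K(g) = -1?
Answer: -43520/311 ≈ -139.94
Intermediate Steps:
j(I) = 20 (j(I) = 8 + 12 = 20)
X = -2 (X = -2*(-1)*(-1) = 2*(-1) = -2)
E = -622 (E = -61 - 561 = -622)
O = -2176/311 (O = -7 - 2/(-622) = -7 - 2*(-1/622) = -7 + 1/311 = -2176/311 ≈ -6.9968)
O*j(4) = -2176/311*20 = -43520/311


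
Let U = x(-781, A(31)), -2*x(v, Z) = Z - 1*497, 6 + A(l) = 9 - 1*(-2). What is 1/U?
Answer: 1/246 ≈ 0.0040650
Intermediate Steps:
A(l) = 5 (A(l) = -6 + (9 - 1*(-2)) = -6 + (9 + 2) = -6 + 11 = 5)
x(v, Z) = 497/2 - Z/2 (x(v, Z) = -(Z - 1*497)/2 = -(Z - 497)/2 = -(-497 + Z)/2 = 497/2 - Z/2)
U = 246 (U = 497/2 - ½*5 = 497/2 - 5/2 = 246)
1/U = 1/246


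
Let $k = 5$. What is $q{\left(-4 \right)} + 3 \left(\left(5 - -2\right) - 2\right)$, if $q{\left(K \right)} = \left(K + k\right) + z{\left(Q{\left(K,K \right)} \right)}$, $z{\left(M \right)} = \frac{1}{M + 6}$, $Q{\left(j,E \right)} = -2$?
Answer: $\frac{65}{4} \approx 16.25$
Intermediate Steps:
$z{\left(M \right)} = \frac{1}{6 + M}$
$q{\left(K \right)} = \frac{21}{4} + K$ ($q{\left(K \right)} = \left(K + 5\right) + \frac{1}{6 - 2} = \left(5 + K\right) + \frac{1}{4} = \frac{21}{4} + K$)
$q{\left(-4 \right)} + 3 \left(\left(5 - -2\right) - 2\right) = \left(\frac{21}{4} - 4\right) + 3 \left(\left(5 - -2\right) - 2\right) = \frac{5}{4} + 3 \left(\left(5 + \left(6 - 4\right)\right) - 2\right) = \frac{5}{4} + 3 \left(\left(5 + 2\right) - 2\right) = \frac{5}{4} + 3 \left(7 - 2\right) = \frac{5}{4} + 3 \cdot 5 = \frac{5}{4} + 15 = \frac{65}{4}$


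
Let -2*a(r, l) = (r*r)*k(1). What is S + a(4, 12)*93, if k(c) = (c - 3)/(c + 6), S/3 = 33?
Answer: 2181/7 ≈ 311.57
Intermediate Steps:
S = 99 (S = 3*33 = 99)
k(c) = (-3 + c)/(6 + c)
a(r, l) = r²/7 (a(r, l) = -r*r*(-3 + 1)/(6 + 1)/2 = -r²*-2/7/2 = -r²*(⅐)*(-2)/2 = -r²*(-2)/(2*7) = -(-1)*r²/7 = r²/7)
S + a(4, 12)*93 = 99 + ((⅐)*4²)*93 = 99 + ((⅐)*16)*93 = 99 + (16/7)*93 = 99 + 1488/7 = 2181/7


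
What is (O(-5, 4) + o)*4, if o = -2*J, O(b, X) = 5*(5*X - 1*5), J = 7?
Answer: 244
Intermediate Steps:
O(b, X) = -25 + 25*X (O(b, X) = 5*(5*X - 5) = 5*(-5 + 5*X) = -25 + 25*X)
o = -14 (o = -2*7 = -14)
(O(-5, 4) + o)*4 = ((-25 + 25*4) - 14)*4 = ((-25 + 100) - 14)*4 = (75 - 14)*4 = 61*4 = 244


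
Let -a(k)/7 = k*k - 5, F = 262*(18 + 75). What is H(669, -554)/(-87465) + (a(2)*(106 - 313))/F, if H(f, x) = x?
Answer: -37746007/710390730 ≈ -0.053134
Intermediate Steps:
F = 24366 (F = 262*93 = 24366)
a(k) = 35 - 7*k**2 (a(k) = -7*(k*k - 5) = -7*(k**2 - 5) = -7*(-5 + k**2) = 35 - 7*k**2)
H(669, -554)/(-87465) + (a(2)*(106 - 313))/F = -554/(-87465) + ((35 - 7*2**2)*(106 - 313))/24366 = -554*(-1/87465) + ((35 - 7*4)*(-207))*(1/24366) = 554/87465 + ((35 - 28)*(-207))*(1/24366) = 554/87465 + (7*(-207))*(1/24366) = 554/87465 - 1449*1/24366 = 554/87465 - 483/8122 = -37746007/710390730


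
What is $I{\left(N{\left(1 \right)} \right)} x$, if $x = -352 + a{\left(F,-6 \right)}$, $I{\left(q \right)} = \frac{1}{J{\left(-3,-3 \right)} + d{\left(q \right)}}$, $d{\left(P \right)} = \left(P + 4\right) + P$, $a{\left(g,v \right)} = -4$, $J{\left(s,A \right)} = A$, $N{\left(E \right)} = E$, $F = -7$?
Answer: $- \frac{356}{3} \approx -118.67$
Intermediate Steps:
$d{\left(P \right)} = 4 + 2 P$ ($d{\left(P \right)} = \left(4 + P\right) + P = 4 + 2 P$)
$I{\left(q \right)} = \frac{1}{1 + 2 q}$ ($I{\left(q \right)} = \frac{1}{-3 + \left(4 + 2 q\right)} = \frac{1}{1 + 2 q}$)
$x = -356$ ($x = -352 - 4 = -356$)
$I{\left(N{\left(1 \right)} \right)} x = \frac{1}{1 + 2 \cdot 1} \left(-356\right) = \frac{1}{1 + 2} \left(-356\right) = \frac{1}{3} \left(-356\right) = - \frac{356}{3}$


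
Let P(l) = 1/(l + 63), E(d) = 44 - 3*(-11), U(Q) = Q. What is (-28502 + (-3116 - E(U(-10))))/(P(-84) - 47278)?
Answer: 665595/992839 ≈ 0.67040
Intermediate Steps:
E(d) = 77 (E(d) = 44 + 33 = 77)
P(l) = 1/(63 + l)
(-28502 + (-3116 - E(U(-10))))/(P(-84) - 47278) = (-28502 + (-3116 - 1*77))/(1/(63 - 84) - 47278) = (-28502 + (-3116 - 77))/(1/(-21) - 47278) = (-28502 - 3193)/(-1/21 - 47278) = -31695/(-992839/21) = -31695*(-21/992839) = 665595/992839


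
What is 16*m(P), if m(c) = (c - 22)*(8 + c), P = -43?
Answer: 36400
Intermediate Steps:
m(c) = (-22 + c)*(8 + c)
16*m(P) = 16*(-176 + (-43)**2 - 14*(-43)) = 16*(-176 + 1849 + 602) = 16*2275 = 36400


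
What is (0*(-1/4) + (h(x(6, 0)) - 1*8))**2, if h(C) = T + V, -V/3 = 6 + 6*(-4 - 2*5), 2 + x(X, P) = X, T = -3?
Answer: 49729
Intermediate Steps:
x(X, P) = -2 + X
V = 234 (V = -3*(6 + 6*(-4 - 2*5)) = -3*(6 + 6*(-4 - 10)) = -3*(6 + 6*(-14)) = -3*(6 - 84) = -3*(-78) = 234)
h(C) = 231 (h(C) = -3 + 234 = 231)
(0*(-1/4) + (h(x(6, 0)) - 1*8))**2 = (0*(-1/4) + (231 - 1*8))**2 = (0*(-1*1/4) + (231 - 8))**2 = (0*(-1/4) + 223)**2 = (0 + 223)**2 = 223**2 = 49729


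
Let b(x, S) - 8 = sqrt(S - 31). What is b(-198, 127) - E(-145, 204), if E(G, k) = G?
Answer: 153 + 4*sqrt(6) ≈ 162.80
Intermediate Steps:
b(x, S) = 8 + sqrt(-31 + S) (b(x, S) = 8 + sqrt(S - 31) = 8 + sqrt(-31 + S))
b(-198, 127) - E(-145, 204) = (8 + sqrt(-31 + 127)) - 1*(-145) = (8 + sqrt(96)) + 145 = (8 + 4*sqrt(6)) + 145 = 153 + 4*sqrt(6)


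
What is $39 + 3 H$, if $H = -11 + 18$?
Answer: $60$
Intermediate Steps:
$H = 7$
$39 + 3 H = 39 + 3 \cdot 7 = 39 + 21 = 60$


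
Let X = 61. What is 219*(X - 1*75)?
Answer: -3066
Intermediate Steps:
219*(X - 1*75) = 219*(61 - 1*75) = 219*(61 - 75) = 219*(-14) = -3066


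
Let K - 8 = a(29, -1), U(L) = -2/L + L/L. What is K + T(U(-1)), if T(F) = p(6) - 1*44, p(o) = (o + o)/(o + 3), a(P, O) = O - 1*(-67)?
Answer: 94/3 ≈ 31.333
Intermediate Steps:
a(P, O) = 67 + O (a(P, O) = O + 67 = 67 + O)
p(o) = 2*o/(3 + o) (p(o) = (2*o)/(3 + o) = 2*o/(3 + o))
U(L) = 1 - 2/L (U(L) = -2/L + 1 = 1 - 2/L)
K = 74 (K = 8 + (67 - 1) = 8 + 66 = 74)
T(F) = -128/3 (T(F) = 2*6/(3 + 6) - 1*44 = 2*6/9 - 44 = 2*6*(⅑) - 44 = 4/3 - 44 = -128/3)
K + T(U(-1)) = 74 - 128/3 = 94/3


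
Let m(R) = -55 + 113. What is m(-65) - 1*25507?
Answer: -25449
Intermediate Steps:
m(R) = 58
m(-65) - 1*25507 = 58 - 1*25507 = 58 - 25507 = -25449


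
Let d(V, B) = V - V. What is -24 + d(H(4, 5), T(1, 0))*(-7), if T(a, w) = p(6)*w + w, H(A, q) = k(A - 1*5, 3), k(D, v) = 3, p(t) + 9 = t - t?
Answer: -24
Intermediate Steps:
p(t) = -9 (p(t) = -9 + (t - t) = -9 + 0 = -9)
H(A, q) = 3
T(a, w) = -8*w (T(a, w) = -9*w + w = -8*w)
d(V, B) = 0
-24 + d(H(4, 5), T(1, 0))*(-7) = -24 + 0*(-7) = -24 + 0 = -24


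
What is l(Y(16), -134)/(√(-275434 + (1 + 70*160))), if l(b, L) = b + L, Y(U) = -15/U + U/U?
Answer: 2143*I*√264233/4227728 ≈ 0.26056*I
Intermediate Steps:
Y(U) = 1 - 15/U (Y(U) = -15/U + 1 = 1 - 15/U)
l(b, L) = L + b
l(Y(16), -134)/(√(-275434 + (1 + 70*160))) = (-134 + (-15 + 16)/16)/(√(-275434 + (1 + 70*160))) = (-134 + (1/16)*1)/(√(-275434 + (1 + 11200))) = (-134 + 1/16)/(√(-275434 + 11201)) = -2143*(-I*√264233/264233)/16 = -(-2143)*I*√264233/4227728 = 2143*I*√264233/4227728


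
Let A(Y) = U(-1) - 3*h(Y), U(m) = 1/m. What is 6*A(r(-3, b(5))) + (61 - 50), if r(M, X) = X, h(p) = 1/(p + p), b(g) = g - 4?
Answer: -4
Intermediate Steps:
b(g) = -4 + g
h(p) = 1/(2*p)
A(Y) = -1 - 3/(2*Y) (A(Y) = 1/(-1) - 3/(2*Y) = -1 - 3/(2*Y))
6*A(r(-3, b(5))) + (61 - 50) = 6*((-3/2 - (-4 + 5))/(-4 + 5)) + (61 - 50) = 6*((-3/2 - 1*1)/1) + 11 = 6*(1*(-3/2 - 1)) + 11 = 6*(1*(-5/2)) + 11 = 6*(-5/2) + 11 = -15 + 11 = -4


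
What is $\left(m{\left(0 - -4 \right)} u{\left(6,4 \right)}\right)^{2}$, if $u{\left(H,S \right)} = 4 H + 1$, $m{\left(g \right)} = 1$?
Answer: $625$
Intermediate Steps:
$u{\left(H,S \right)} = 1 + 4 H$
$\left(m{\left(0 - -4 \right)} u{\left(6,4 \right)}\right)^{2} = \left(1 \left(1 + 4 \cdot 6\right)\right)^{2} = \left(1 \left(1 + 24\right)\right)^{2} = \left(1 \cdot 25\right)^{2} = 25^{2} = 625$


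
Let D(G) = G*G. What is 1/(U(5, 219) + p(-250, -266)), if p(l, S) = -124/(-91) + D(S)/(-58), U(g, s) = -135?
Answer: -2639/3572067 ≈ -0.00073879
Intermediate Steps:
D(G) = G²
p(l, S) = 124/91 - S²/58 (p(l, S) = -124/(-91) + S²/(-58) = -124*(-1/91) + S²*(-1/58) = 124/91 - S²/58)
1/(U(5, 219) + p(-250, -266)) = 1/(-135 + (124/91 - 1/58*(-266)²)) = 1/(-135 + (124/91 - 1/58*70756)) = 1/(-135 + (124/91 - 35378/29)) = 1/(-135 - 3215802/2639) = 1/(-3572067/2639) = -2639/3572067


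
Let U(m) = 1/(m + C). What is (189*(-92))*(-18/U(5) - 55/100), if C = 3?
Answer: 12567177/5 ≈ 2.5134e+6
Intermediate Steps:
U(m) = 1/(3 + m) (U(m) = 1/(m + 3) = 1/(3 + m))
(189*(-92))*(-18/U(5) - 55/100) = (189*(-92))*(-18/(1/(3 + 5)) - 55/100) = -17388*(-18/(1/8) - 55*1/100) = -17388*(-18/1/8 - 11/20) = -17388*(-18*8 - 11/20) = -17388*(-144 - 11/20) = -17388*(-2891/20) = 12567177/5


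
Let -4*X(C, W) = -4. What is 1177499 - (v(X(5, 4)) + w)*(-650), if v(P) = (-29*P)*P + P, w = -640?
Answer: 743299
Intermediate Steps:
X(C, W) = 1 (X(C, W) = -1/4*(-4) = 1)
v(P) = P - 29*P**2 (v(P) = -29*P**2 + P = P - 29*P**2)
1177499 - (v(X(5, 4)) + w)*(-650) = 1177499 - (1*(1 - 29*1) - 640)*(-650) = 1177499 - (1*(1 - 29) - 640)*(-650) = 1177499 - (1*(-28) - 640)*(-650) = 1177499 - (-28 - 640)*(-650) = 1177499 - (-668)*(-650) = 1177499 - 1*434200 = 1177499 - 434200 = 743299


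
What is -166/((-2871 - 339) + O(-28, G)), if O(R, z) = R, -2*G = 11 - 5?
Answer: 83/1619 ≈ 0.051266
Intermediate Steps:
G = -3 (G = -(11 - 5)/2 = -1/2*6 = -3)
-166/((-2871 - 339) + O(-28, G)) = -166/((-2871 - 339) - 28) = -166/(-3210 - 28) = -166/(-3238) = -1/3238*(-166) = 83/1619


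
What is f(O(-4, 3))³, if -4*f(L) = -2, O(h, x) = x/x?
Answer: ⅛ ≈ 0.12500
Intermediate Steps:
O(h, x) = 1
f(L) = ½ (f(L) = -¼*(-2) = ½)
f(O(-4, 3))³ = (½)³ = ⅛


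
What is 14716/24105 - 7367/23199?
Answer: 18201661/62134655 ≈ 0.29294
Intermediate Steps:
14716/24105 - 7367/23199 = 18201661/62134655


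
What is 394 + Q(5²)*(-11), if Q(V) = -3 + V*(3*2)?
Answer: -1223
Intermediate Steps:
Q(V) = -3 + 6*V (Q(V) = -3 + V*6 = -3 + 6*V)
394 + Q(5²)*(-11) = 394 + (-3 + 6*5²)*(-11) = 394 + (-3 + 6*25)*(-11) = 394 + (-3 + 150)*(-11) = 394 + 147*(-11) = 394 - 1617 = -1223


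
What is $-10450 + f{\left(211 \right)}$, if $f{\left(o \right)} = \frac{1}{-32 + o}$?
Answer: $- \frac{1870549}{179} \approx -10450.0$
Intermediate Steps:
$-10450 + f{\left(211 \right)} = -10450 + \frac{1}{-32 + 211} = -10450 + \frac{1}{179} = - \frac{1870549}{179}$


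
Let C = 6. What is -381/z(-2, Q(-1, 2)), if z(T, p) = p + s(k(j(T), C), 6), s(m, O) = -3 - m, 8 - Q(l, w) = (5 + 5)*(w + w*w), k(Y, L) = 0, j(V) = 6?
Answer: 381/55 ≈ 6.9273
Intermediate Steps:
Q(l, w) = 8 - 10*w - 10*w² (Q(l, w) = 8 - (5 + 5)*(w + w*w) = 8 - 10*(w + w²) = 8 - (10*w + 10*w²) = 8 + (-10*w - 10*w²) = 8 - 10*w - 10*w²)
z(T, p) = -3 + p (z(T, p) = p + (-3 - 1*0) = p + (-3 + 0) = p - 3 = -3 + p)
-381/z(-2, Q(-1, 2)) = -381/(-3 + (8 - 10*2 - 10*2²)) = -381/(-3 + (8 - 20 - 10*4)) = -381/(-3 + (8 - 20 - 40)) = -381/(-3 - 52) = -381/(-55) = -381*(-1/55) = 381/55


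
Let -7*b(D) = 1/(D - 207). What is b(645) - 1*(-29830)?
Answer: 91458779/3066 ≈ 29830.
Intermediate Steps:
b(D) = -1/(7*(-207 + D)) (b(D) = -1/(7*(D - 207)) = -1/(7*(-207 + D)))
b(645) - 1*(-29830) = -1/(-1449 + 7*645) - 1*(-29830) = -1/(-1449 + 4515) + 29830 = -1/3066 + 29830 = 91458779/3066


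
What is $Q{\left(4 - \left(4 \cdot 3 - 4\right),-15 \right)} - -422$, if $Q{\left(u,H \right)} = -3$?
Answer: $419$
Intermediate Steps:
$Q{\left(4 - \left(4 \cdot 3 - 4\right),-15 \right)} - -422 = -3 - -422 = -3 + 422 = 419$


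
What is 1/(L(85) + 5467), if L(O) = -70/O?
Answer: 17/92925 ≈ 0.00018294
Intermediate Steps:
1/(L(85) + 5467) = 1/(-70/85 + 5467) = 1/(-70*1/85 + 5467) = 1/(-14/17 + 5467) = 1/(92925/17) = 17/92925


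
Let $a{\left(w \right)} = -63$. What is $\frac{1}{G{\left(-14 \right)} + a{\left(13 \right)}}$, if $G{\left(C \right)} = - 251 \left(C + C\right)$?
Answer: $\frac{1}{6965} \approx 0.00014358$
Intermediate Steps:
$G{\left(C \right)} = - 502 C$ ($G{\left(C \right)} = - 251 \cdot 2 C = - 502 C$)
$\frac{1}{G{\left(-14 \right)} + a{\left(13 \right)}} = \frac{1}{\left(-502\right) \left(-14\right) - 63} = \frac{1}{7028 - 63} = \frac{1}{6965}$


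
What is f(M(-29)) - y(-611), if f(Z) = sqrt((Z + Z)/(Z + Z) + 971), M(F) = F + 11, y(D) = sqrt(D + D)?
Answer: 18*sqrt(3) - I*sqrt(1222) ≈ 31.177 - 34.957*I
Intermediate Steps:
y(D) = sqrt(2)*sqrt(D) (y(D) = sqrt(2*D) = sqrt(2)*sqrt(D))
M(F) = 11 + F
f(Z) = 18*sqrt(3) (f(Z) = sqrt((2*Z)/((2*Z)) + 971) = sqrt((2*Z)*(1/(2*Z)) + 971) = sqrt(1 + 971) = sqrt(972) = 18*sqrt(3))
f(M(-29)) - y(-611) = 18*sqrt(3) - sqrt(2)*sqrt(-611) = 18*sqrt(3) - sqrt(2)*I*sqrt(611) = 18*sqrt(3) - I*sqrt(1222)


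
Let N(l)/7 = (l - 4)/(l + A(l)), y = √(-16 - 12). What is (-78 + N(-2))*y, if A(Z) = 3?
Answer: -240*I*√7 ≈ -634.98*I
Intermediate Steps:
y = 2*I*√7 (y = √(-28) = 2*I*√7 ≈ 5.2915*I)
N(l) = 7*(-4 + l)/(3 + l) (N(l) = 7*((l - 4)/(l + 3)) = 7*((-4 + l)/(3 + l)) = 7*(-4 + l)/(3 + l))
(-78 + N(-2))*y = (-78 + 7*(-4 - 2)/(3 - 2))*(2*I*√7) = (-78 + 7*(-6)/1)*(2*I*√7) = (-78 + 7*1*(-6))*(2*I*√7) = (-78 - 42)*(2*I*√7) = -240*I*√7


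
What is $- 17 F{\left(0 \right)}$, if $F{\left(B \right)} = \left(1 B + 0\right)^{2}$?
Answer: $0$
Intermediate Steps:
$F{\left(B \right)} = B^{2}$ ($F{\left(B \right)} = \left(B + 0\right)^{2} = B^{2}$)
$- 17 F{\left(0 \right)} = - 17 \cdot 0^{2} = \left(-17\right) 0 = 0$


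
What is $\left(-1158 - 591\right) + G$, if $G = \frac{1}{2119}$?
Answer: $- \frac{3706130}{2119} \approx -1749.0$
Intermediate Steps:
$G = \frac{1}{2119} \approx 0.00047192$
$\left(-1158 - 591\right) + G = \left(-1158 - 591\right) + \frac{1}{2119} = -1749 + \frac{1}{2119} = - \frac{3706130}{2119}$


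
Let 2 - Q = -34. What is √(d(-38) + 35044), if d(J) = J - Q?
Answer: √34970 ≈ 187.00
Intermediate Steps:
Q = 36 (Q = 2 - 1*(-34) = 2 + 34 = 36)
d(J) = -36 + J (d(J) = J - 1*36 = J - 36 = -36 + J)
√(d(-38) + 35044) = √((-36 - 38) + 35044) = √(-74 + 35044) = √34970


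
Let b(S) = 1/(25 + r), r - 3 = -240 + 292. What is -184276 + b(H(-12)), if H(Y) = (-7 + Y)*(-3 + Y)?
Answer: -14742079/80 ≈ -1.8428e+5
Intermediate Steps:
r = 55 (r = 3 + (-240 + 292) = 3 + 52 = 55)
b(S) = 1/80 (b(S) = 1/(25 + 55) = 1/80)
-184276 + b(H(-12)) = -184276 + 1/80 = -14742079/80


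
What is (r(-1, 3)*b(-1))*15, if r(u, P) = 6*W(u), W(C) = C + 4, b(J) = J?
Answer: -270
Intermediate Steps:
W(C) = 4 + C
r(u, P) = 24 + 6*u (r(u, P) = 6*(4 + u) = 24 + 6*u)
(r(-1, 3)*b(-1))*15 = ((24 + 6*(-1))*(-1))*15 = ((24 - 6)*(-1))*15 = (18*(-1))*15 = -18*15 = -270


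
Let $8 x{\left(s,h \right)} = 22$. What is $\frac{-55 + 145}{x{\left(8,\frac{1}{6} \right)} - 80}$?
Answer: $- \frac{120}{103} \approx -1.165$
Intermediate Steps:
$x{\left(s,h \right)} = \frac{11}{4}$ ($x{\left(s,h \right)} = \frac{1}{8} \cdot 22 = \frac{11}{4}$)
$\frac{-55 + 145}{x{\left(8,\frac{1}{6} \right)} - 80} = \frac{-55 + 145}{\frac{11}{4} - 80} = \frac{90}{- \frac{309}{4}} = 90 \left(- \frac{4}{309}\right) = - \frac{120}{103}$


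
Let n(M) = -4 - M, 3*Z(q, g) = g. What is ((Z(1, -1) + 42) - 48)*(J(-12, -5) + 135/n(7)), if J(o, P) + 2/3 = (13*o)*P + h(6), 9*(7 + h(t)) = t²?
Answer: -479066/99 ≈ -4839.0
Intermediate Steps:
h(t) = -7 + t²/9
Z(q, g) = g/3
J(o, P) = -11/3 + 13*P*o (J(o, P) = -⅔ + ((13*o)*P + (-7 + (⅑)*6²)) = -⅔ + (13*P*o + (-7 + (⅑)*36)) = -⅔ + (13*P*o + (-7 + 4)) = -⅔ + (13*P*o - 3) = -⅔ + (-3 + 13*P*o) = -11/3 + 13*P*o)
((Z(1, -1) + 42) - 48)*(J(-12, -5) + 135/n(7)) = (((⅓)*(-1) + 42) - 48)*((-11/3 + 13*(-5)*(-12)) + 135/(-4 - 1*7)) = ((-⅓ + 42) - 48)*((-11/3 + 780) + 135/(-4 - 7)) = (125/3 - 48)*(2329/3 + 135/(-11)) = -19*(2329/3 + 135*(-1/11))/3 = -19*(2329/3 - 135/11)/3 = -19/3*25214/33 = -479066/99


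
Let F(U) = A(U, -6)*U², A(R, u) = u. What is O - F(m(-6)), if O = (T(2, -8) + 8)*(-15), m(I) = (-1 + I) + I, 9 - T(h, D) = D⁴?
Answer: 62199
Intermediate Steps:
T(h, D) = 9 - D⁴
m(I) = -1 + 2*I
F(U) = -6*U²
O = 61185 (O = ((9 - 1*(-8)⁴) + 8)*(-15) = ((9 - 1*4096) + 8)*(-15) = ((9 - 4096) + 8)*(-15) = (-4087 + 8)*(-15) = -4079*(-15) = 61185)
O - F(m(-6)) = 61185 - (-6)*(-1 + 2*(-6))² = 61185 - (-6)*(-1 - 12)² = 61185 - (-6)*(-13)² = 61185 - (-6)*169 = 61185 - 1*(-1014) = 61185 + 1014 = 62199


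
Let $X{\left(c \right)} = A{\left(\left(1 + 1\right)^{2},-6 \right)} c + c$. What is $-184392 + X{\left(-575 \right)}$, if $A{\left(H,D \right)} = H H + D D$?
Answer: $-214867$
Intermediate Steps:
$A{\left(H,D \right)} = D^{2} + H^{2}$ ($A{\left(H,D \right)} = H^{2} + D^{2} = D^{2} + H^{2}$)
$X{\left(c \right)} = 53 c$ ($X{\left(c \right)} = \left(\left(-6\right)^{2} + \left(\left(1 + 1\right)^{2}\right)^{2}\right) c + c = \left(36 + \left(2^{2}\right)^{2}\right) c + c = \left(36 + 4^{2}\right) c + c = \left(36 + 16\right) c + c = 52 c + c = 53 c$)
$-184392 + X{\left(-575 \right)} = -184392 + 53 \left(-575\right) = -184392 - 30475 = -214867$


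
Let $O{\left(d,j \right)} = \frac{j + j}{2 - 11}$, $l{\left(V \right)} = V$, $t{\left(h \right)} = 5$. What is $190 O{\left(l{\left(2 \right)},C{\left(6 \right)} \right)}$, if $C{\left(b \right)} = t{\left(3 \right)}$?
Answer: $- \frac{1900}{9} \approx -211.11$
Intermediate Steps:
$C{\left(b \right)} = 5$
$O{\left(d,j \right)} = - \frac{2 j}{9}$ ($O{\left(d,j \right)} = \frac{2 j}{-9} = 2 j \left(- \frac{1}{9}\right) = - \frac{2 j}{9}$)
$190 O{\left(l{\left(2 \right)},C{\left(6 \right)} \right)} = 190 \left(\left(- \frac{2}{9}\right) 5\right) = 190 \left(- \frac{10}{9}\right) = - \frac{1900}{9}$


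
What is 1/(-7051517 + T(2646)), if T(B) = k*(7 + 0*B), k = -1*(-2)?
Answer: -1/7051503 ≈ -1.4181e-7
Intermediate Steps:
k = 2
T(B) = 14 (T(B) = 2*(7 + 0*B) = 2*(7 + 0) = 2*7 = 14)
1/(-7051517 + T(2646)) = 1/(-7051517 + 14) = 1/(-7051503) = -1/7051503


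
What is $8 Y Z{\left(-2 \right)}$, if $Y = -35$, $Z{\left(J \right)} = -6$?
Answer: $1680$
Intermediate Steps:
$8 Y Z{\left(-2 \right)} = 8 \left(-35\right) \left(-6\right) = \left(-280\right) \left(-6\right) = 1680$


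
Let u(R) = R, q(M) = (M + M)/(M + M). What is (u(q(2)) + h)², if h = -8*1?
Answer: 49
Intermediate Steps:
q(M) = 1 (q(M) = (2*M)/((2*M)) = (2*M)*(1/(2*M)) = 1)
h = -8
(u(q(2)) + h)² = (1 - 8)² = (-7)² = 49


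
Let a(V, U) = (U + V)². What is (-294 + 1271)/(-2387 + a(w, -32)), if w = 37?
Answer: -977/2362 ≈ -0.41363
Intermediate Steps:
(-294 + 1271)/(-2387 + a(w, -32)) = (-294 + 1271)/(-2387 + (-32 + 37)²) = 977/(-2387 + 5²) = 977/(-2387 + 25) = 977/(-2362) = 977*(-1/2362) = -977/2362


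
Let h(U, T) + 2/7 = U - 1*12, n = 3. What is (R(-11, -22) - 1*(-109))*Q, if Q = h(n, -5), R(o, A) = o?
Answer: -910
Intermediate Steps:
h(U, T) = -86/7 + U (h(U, T) = -2/7 + (U - 1*12) = -2/7 + (U - 12) = -2/7 + (-12 + U) = -86/7 + U)
Q = -65/7 (Q = -86/7 + 3 = -65/7 ≈ -9.2857)
(R(-11, -22) - 1*(-109))*Q = (-11 - 1*(-109))*(-65/7) = (-11 + 109)*(-65/7) = 98*(-65/7) = -910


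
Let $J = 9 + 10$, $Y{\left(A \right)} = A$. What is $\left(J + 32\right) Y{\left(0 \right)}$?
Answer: $0$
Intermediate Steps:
$J = 19$
$\left(J + 32\right) Y{\left(0 \right)} = \left(19 + 32\right) 0 = 51 \cdot 0 = 0$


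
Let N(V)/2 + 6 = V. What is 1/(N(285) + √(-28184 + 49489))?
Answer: 558/290059 - √21305/290059 ≈ 0.0014205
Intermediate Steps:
N(V) = -12 + 2*V
1/(N(285) + √(-28184 + 49489)) = 1/((-12 + 2*285) + √(-28184 + 49489)) = 1/((-12 + 570) + √21305) = 1/(558 + √21305)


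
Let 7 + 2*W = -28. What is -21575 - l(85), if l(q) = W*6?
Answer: -21470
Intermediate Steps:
W = -35/2 (W = -7/2 + (½)*(-28) = -7/2 - 14 = -35/2 ≈ -17.500)
l(q) = -105 (l(q) = -35/2*6 = -105)
-21575 - l(85) = -21575 - 1*(-105) = -21575 + 105 = -21470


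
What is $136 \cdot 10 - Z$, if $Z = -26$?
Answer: $1386$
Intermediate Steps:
$136 \cdot 10 - Z = 136 \cdot 10 - -26 = 1360 + 26 = 1386$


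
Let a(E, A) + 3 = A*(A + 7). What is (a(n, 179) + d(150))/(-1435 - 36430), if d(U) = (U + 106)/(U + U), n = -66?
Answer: -2496889/2839875 ≈ -0.87922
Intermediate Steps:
d(U) = (106 + U)/(2*U) (d(U) = (106 + U)/((2*U)) = (106 + U)*(1/(2*U)) = (106 + U)/(2*U))
a(E, A) = -3 + A*(7 + A) (a(E, A) = -3 + A*(A + 7) = -3 + A*(7 + A))
(a(n, 179) + d(150))/(-1435 - 36430) = ((-3 + 179² + 7*179) + (½)*(106 + 150)/150)/(-1435 - 36430) = ((-3 + 32041 + 1253) + (½)*(1/150)*256)/(-37865) = (33291 + 64/75)*(-1/37865) = (2496889/75)*(-1/37865) = -2496889/2839875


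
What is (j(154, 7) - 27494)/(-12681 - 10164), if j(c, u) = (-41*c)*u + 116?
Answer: 71576/22845 ≈ 3.1331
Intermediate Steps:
j(c, u) = 116 - 41*c*u (j(c, u) = -41*c*u + 116 = 116 - 41*c*u)
(j(154, 7) - 27494)/(-12681 - 10164) = ((116 - 41*154*7) - 27494)/(-12681 - 10164) = ((116 - 44198) - 27494)/(-22845) = (-44082 - 27494)*(-1/22845) = -71576*(-1/22845) = 71576/22845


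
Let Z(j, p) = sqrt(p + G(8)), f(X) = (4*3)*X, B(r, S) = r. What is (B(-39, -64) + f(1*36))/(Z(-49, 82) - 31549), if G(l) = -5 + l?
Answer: -4132919/331779772 - 131*sqrt(85)/331779772 ≈ -0.012460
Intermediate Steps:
f(X) = 12*X
Z(j, p) = sqrt(3 + p) (Z(j, p) = sqrt(p + (-5 + 8)) = sqrt(p + 3) = sqrt(3 + p))
(B(-39, -64) + f(1*36))/(Z(-49, 82) - 31549) = (-39 + 12*(1*36))/(sqrt(3 + 82) - 31549) = (-39 + 12*36)/(sqrt(85) - 31549) = (-39 + 432)/(-31549 + sqrt(85)) = 393/(-31549 + sqrt(85))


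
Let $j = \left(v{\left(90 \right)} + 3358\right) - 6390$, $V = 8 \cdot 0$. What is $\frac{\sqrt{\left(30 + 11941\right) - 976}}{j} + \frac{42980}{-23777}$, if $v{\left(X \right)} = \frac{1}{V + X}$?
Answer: $- \frac{42980}{23777} - \frac{90 \sqrt{10995}}{272879} \approx -1.8422$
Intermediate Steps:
$V = 0$
$v{\left(X \right)} = \frac{1}{X}$ ($v{\left(X \right)} = \frac{1}{0 + X} = \frac{1}{X}$)
$j = - \frac{272879}{90}$ ($j = \left(\frac{1}{90} + 3358\right) - 6390 = \frac{302221}{90} - 6390 = - \frac{272879}{90} \approx -3032.0$)
$\frac{\sqrt{\left(30 + 11941\right) - 976}}{j} + \frac{42980}{-23777} = \frac{\sqrt{\left(30 + 11941\right) - 976}}{- \frac{272879}{90}} + \frac{42980}{-23777} = \sqrt{11971 - 976} \left(- \frac{90}{272879}\right) + 42980 \left(- \frac{1}{23777}\right) = \sqrt{10995} \left(- \frac{90}{272879}\right) - \frac{42980}{23777} = - \frac{90 \sqrt{10995}}{272879} - \frac{42980}{23777} = - \frac{42980}{23777} - \frac{90 \sqrt{10995}}{272879}$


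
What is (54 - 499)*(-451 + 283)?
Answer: 74760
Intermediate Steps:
(54 - 499)*(-451 + 283) = -445*(-168) = 74760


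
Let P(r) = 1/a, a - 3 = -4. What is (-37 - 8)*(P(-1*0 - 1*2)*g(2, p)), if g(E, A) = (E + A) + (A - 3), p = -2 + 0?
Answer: -225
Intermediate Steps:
a = -1 (a = 3 - 4 = -1)
P(r) = -1 (P(r) = 1/(-1) = -1)
p = -2
g(E, A) = -3 + E + 2*A (g(E, A) = (A + E) + (-3 + A) = -3 + E + 2*A)
(-37 - 8)*(P(-1*0 - 1*2)*g(2, p)) = (-37 - 8)*(-(-3 + 2 + 2*(-2))) = -(-45)*(-3 + 2 - 4) = -(-45)*(-5) = -45*5 = -225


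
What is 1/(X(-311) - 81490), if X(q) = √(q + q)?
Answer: -40745/3320310361 - I*√622/6640620722 ≈ -1.2271e-5 - 3.7557e-9*I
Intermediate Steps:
X(q) = √2*√q (X(q) = √(2*q) = √2*√q)
1/(X(-311) - 81490) = 1/(√2*√(-311) - 81490) = 1/(√2*(I*√311) - 81490) = 1/(I*√622 - 81490) = 1/(-81490 + I*√622)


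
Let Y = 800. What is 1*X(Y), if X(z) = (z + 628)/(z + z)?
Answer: 357/400 ≈ 0.89250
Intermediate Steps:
X(z) = (628 + z)/(2*z) (X(z) = (628 + z)/((2*z)) = (628 + z)*(1/(2*z)) = (628 + z)/(2*z))
1*X(Y) = 1*((½)*(628 + 800)/800) = 1*((½)*(1/800)*1428) = 1*(357/400) = 357/400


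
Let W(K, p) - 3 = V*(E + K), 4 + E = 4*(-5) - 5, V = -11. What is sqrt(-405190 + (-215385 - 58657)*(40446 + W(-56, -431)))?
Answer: I*sqrt(11341359318) ≈ 1.065e+5*I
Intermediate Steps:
E = -29 (E = -4 + (4*(-5) - 5) = -4 + (-20 - 5) = -4 - 25 = -29)
W(K, p) = 322 - 11*K (W(K, p) = 3 - 11*(-29 + K) = 3 + (319 - 11*K) = 322 - 11*K)
sqrt(-405190 + (-215385 - 58657)*(40446 + W(-56, -431))) = sqrt(-405190 + (-215385 - 58657)*(40446 + (322 - 11*(-56)))) = sqrt(-405190 - 274042*(40446 + (322 + 616))) = sqrt(-405190 - 274042*(40446 + 938)) = sqrt(-405190 - 274042*41384) = sqrt(-405190 - 11340954128) = sqrt(-11341359318) = I*sqrt(11341359318)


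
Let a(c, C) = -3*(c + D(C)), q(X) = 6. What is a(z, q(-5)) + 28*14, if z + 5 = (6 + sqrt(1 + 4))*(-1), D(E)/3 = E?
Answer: 371 + 3*sqrt(5) ≈ 377.71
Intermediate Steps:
D(E) = 3*E
z = -11 - sqrt(5) (z = -5 + (6 + sqrt(1 + 4))*(-1) = -5 + (6 + sqrt(5))*(-1) = -5 + (-6 - sqrt(5)) = -11 - sqrt(5) ≈ -13.236)
a(c, C) = -9*C - 3*c (a(c, C) = -3*(c + 3*C) = -9*C - 3*c)
a(z, q(-5)) + 28*14 = (-9*6 - 3*(-11 - sqrt(5))) + 28*14 = (-54 + (33 + 3*sqrt(5))) + 392 = (-21 + 3*sqrt(5)) + 392 = 371 + 3*sqrt(5)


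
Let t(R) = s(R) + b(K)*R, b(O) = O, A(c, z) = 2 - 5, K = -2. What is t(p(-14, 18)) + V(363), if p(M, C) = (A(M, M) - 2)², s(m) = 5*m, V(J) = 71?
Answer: 146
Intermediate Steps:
A(c, z) = -3
p(M, C) = 25 (p(M, C) = (-3 - 2)² = (-5)² = 25)
t(R) = 3*R (t(R) = 5*R - 2*R = 3*R)
t(p(-14, 18)) + V(363) = 3*25 + 71 = 75 + 71 = 146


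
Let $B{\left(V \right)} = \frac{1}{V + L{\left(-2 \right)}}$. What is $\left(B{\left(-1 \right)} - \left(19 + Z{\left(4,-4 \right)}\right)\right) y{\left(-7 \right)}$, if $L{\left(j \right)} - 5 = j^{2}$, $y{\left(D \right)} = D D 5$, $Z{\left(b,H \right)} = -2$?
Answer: $- \frac{33075}{8} \approx -4134.4$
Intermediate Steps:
$y{\left(D \right)} = 5 D^{2}$ ($y{\left(D \right)} = D^{2} \cdot 5 = 5 D^{2}$)
$L{\left(j \right)} = 5 + j^{2}$
$B{\left(V \right)} = \frac{1}{9 + V}$ ($B{\left(V \right)} = \frac{1}{V + \left(5 + \left(-2\right)^{2}\right)} = \frac{1}{V + \left(5 + 4\right)} = \frac{1}{V + 9} = \frac{1}{9 + V}$)
$\left(B{\left(-1 \right)} - \left(19 + Z{\left(4,-4 \right)}\right)\right) y{\left(-7 \right)} = \left(\frac{1}{9 - 1} - 17\right) 5 \left(-7\right)^{2} = \left(\frac{1}{8} + \left(-19 + 2\right)\right) 5 \cdot 49 = \left(\frac{1}{8} - 17\right) 245 = \left(- \frac{135}{8}\right) 245 = - \frac{33075}{8}$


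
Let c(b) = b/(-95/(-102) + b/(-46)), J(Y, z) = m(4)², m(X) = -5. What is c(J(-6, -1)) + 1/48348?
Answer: 283561111/4399668 ≈ 64.451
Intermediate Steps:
J(Y, z) = 25 (J(Y, z) = (-5)² = 25)
c(b) = b/(95/102 - b/46) (c(b) = b/(-95*(-1/102) + b*(-1/46)) = b/(95/102 - b/46))
c(J(-6, -1)) + 1/48348 = -2346*25/(-2185 + 51*25) + 1/48348 = -2346*25/(-2185 + 1275) + 1/48348 = -2346*25/(-910) + 1/48348 = -2346*25*(-1/910) + 1/48348 = 5865/91 + 1/48348 = 283561111/4399668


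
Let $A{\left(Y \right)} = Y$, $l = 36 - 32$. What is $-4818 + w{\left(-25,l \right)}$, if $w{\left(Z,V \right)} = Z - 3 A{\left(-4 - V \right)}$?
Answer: $-4819$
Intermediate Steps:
$l = 4$
$w{\left(Z,V \right)} = 12 + Z + 3 V$ ($w{\left(Z,V \right)} = Z - 3 \left(-4 - V\right) = Z + \left(12 + 3 V\right) = 12 + Z + 3 V$)
$-4818 + w{\left(-25,l \right)} = -4818 + \left(12 - 25 + 3 \cdot 4\right) = -4818 + \left(12 - 25 + 12\right) = -4818 - 1 = -4819$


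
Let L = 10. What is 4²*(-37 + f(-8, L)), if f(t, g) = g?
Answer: -432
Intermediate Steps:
4²*(-37 + f(-8, L)) = 4²*(-37 + 10) = 16*(-27) = -432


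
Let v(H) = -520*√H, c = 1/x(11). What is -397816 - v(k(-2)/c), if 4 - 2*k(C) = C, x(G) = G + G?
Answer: -397816 + 520*√66 ≈ -3.9359e+5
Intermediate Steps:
x(G) = 2*G
k(C) = 2 - C/2
c = 1/22 (c = 1/(2*11) = 1/22 ≈ 0.045455)
-397816 - v(k(-2)/c) = -397816 - (-520)*√((2 - ½*(-2))/(1/22)) = -397816 - (-520)*√((2 + 1)*22) = -397816 - (-520)*√(3*22) = -397816 - (-520)*√66 = -397816 + 520*√66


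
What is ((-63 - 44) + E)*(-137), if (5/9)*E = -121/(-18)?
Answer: 130013/10 ≈ 13001.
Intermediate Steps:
E = 121/10 (E = 9*(-121/(-18))/5 = 9*(-121*(-1/18))/5 = (9/5)*(121/18) = 121/10 ≈ 12.100)
((-63 - 44) + E)*(-137) = ((-63 - 44) + 121/10)*(-137) = (-107 + 121/10)*(-137) = -949/10*(-137) = 130013/10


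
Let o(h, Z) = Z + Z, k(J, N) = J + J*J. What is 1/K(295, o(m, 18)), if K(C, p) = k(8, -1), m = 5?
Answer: 1/72 ≈ 0.013889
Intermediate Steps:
k(J, N) = J + J²
o(h, Z) = 2*Z
K(C, p) = 72 (K(C, p) = 8*(1 + 8) = 8*9 = 72)
1/K(295, o(m, 18)) = 1/72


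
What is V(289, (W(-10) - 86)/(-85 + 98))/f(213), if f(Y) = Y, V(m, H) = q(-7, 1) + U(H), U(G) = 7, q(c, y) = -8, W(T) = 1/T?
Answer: -1/213 ≈ -0.0046948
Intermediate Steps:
V(m, H) = -1 (V(m, H) = -8 + 7 = -1)
V(289, (W(-10) - 86)/(-85 + 98))/f(213) = -1/213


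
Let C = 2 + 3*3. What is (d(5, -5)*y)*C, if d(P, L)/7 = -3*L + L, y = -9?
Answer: -6930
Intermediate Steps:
d(P, L) = -14*L (d(P, L) = 7*(-3*L + L) = 7*(-2*L) = -14*L)
C = 11 (C = 2 + 9 = 11)
(d(5, -5)*y)*C = (-14*(-5)*(-9))*11 = (70*(-9))*11 = -630*11 = -6930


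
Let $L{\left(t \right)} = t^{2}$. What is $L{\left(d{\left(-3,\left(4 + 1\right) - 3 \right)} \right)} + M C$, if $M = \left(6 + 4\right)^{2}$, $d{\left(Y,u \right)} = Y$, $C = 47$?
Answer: $4709$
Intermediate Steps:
$M = 100$ ($M = 10^{2} = 100$)
$L{\left(d{\left(-3,\left(4 + 1\right) - 3 \right)} \right)} + M C = \left(-3\right)^{2} + 100 \cdot 47 = 9 + 4700 = 4709$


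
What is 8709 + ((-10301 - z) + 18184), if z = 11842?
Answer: 4750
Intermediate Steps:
8709 + ((-10301 - z) + 18184) = 8709 + ((-10301 - 1*11842) + 18184) = 8709 + ((-10301 - 11842) + 18184) = 8709 + (-22143 + 18184) = 8709 - 3959 = 4750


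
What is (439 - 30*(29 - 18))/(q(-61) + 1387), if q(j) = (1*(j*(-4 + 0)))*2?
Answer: 109/1875 ≈ 0.058133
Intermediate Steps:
q(j) = -8*j (q(j) = (1*(j*(-4)))*2 = (1*(-4*j))*2 = -4*j*2 = -8*j)
(439 - 30*(29 - 18))/(q(-61) + 1387) = (439 - 30*(29 - 18))/(-8*(-61) + 1387) = (439 - 30*11)/(488 + 1387) = (439 - 330)/1875 = 109*(1/1875) = 109/1875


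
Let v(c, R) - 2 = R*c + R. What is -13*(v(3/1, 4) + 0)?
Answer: -234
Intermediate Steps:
v(c, R) = 2 + R + R*c (v(c, R) = 2 + (R*c + R) = 2 + (R + R*c) = 2 + R + R*c)
-13*(v(3/1, 4) + 0) = -13*((2 + 4 + 4*(3/1)) + 0) = -13*((2 + 4 + 4*(3*1)) + 0) = -13*((2 + 4 + 4*3) + 0) = -13*((2 + 4 + 12) + 0) = -13*(18 + 0) = -13*18 = -234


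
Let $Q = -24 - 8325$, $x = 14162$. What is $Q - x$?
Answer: $-22511$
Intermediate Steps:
$Q = -8349$ ($Q = -24 - 8325 = -8349$)
$Q - x = -8349 - 14162 = -22511$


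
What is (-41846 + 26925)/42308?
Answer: -14921/42308 ≈ -0.35268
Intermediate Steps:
(-41846 + 26925)/42308 = -14921*1/42308 = -14921/42308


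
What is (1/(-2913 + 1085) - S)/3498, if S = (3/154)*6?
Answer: -16529/492364488 ≈ -3.3571e-5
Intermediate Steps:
S = 9/77 (S = (3*(1/154))*6 = (3/154)*6 = 9/77 ≈ 0.11688)
(1/(-2913 + 1085) - S)/3498 = (1/(-2913 + 1085) - 1*9/77)/3498 = (1/(-1828) - 9/77)*(1/3498) = (-1/1828 - 9/77)*(1/3498) = -16529/140756*1/3498 = -16529/492364488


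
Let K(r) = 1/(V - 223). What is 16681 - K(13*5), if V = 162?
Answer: 1017542/61 ≈ 16681.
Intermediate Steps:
K(r) = -1/61 (K(r) = 1/(162 - 223) = 1/(-61) = -1/61)
16681 - K(13*5) = 16681 - 1*(-1/61) = 16681 + 1/61 = 1017542/61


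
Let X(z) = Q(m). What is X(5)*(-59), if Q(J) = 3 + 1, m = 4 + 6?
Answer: -236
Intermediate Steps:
m = 10
Q(J) = 4
X(z) = 4
X(5)*(-59) = 4*(-59) = -236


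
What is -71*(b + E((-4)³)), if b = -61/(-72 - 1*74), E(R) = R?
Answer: 659093/146 ≈ 4514.3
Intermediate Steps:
b = 61/146 (b = -61/(-72 - 74) = -61/(-146) = -61*(-1/146) = 61/146 ≈ 0.41781)
-71*(b + E((-4)³)) = -71*(61/146 + (-4)³) = -71*(61/146 - 64) = -71*(-9283/146) = 659093/146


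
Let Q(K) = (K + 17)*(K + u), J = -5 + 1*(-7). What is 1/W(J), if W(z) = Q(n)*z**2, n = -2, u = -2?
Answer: -1/8640 ≈ -0.00011574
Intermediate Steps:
J = -12 (J = -5 - 7 = -12)
Q(K) = (-2 + K)*(17 + K) (Q(K) = (K + 17)*(K - 2) = (17 + K)*(-2 + K) = (-2 + K)*(17 + K))
W(z) = -60*z**2 (W(z) = (-34 + (-2)**2 + 15*(-2))*z**2 = (-34 + 4 - 30)*z**2 = -60*z**2)
1/W(J) = 1/(-60*(-12)**2) = 1/(-60*144) = 1/(-8640) = -1/8640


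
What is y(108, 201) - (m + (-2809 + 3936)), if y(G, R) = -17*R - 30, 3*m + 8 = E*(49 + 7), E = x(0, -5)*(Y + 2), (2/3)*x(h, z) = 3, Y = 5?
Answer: -15478/3 ≈ -5159.3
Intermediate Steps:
x(h, z) = 9/2 (x(h, z) = (3/2)*3 = 9/2)
E = 63/2 (E = 9*(5 + 2)/2 = (9/2)*7 = 63/2 ≈ 31.500)
m = 1756/3 (m = -8/3 + (63*(49 + 7)/2)/3 = -8/3 + ((63/2)*56)/3 = -8/3 + (1/3)*1764 = -8/3 + 588 = 1756/3 ≈ 585.33)
y(G, R) = -30 - 17*R
y(108, 201) - (m + (-2809 + 3936)) = (-30 - 17*201) - (1756/3 + (-2809 + 3936)) = (-30 - 3417) - (1756/3 + 1127) = -3447 - 1*5137/3 = -3447 - 5137/3 = -15478/3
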